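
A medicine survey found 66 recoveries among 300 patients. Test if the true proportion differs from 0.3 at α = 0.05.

p̂ = 0.22, p₀ = 0.3. z = (p̂ - p₀)/√(p₀(1-p₀)/n) = -3.024. Critical: ±1.96. Reject H₀.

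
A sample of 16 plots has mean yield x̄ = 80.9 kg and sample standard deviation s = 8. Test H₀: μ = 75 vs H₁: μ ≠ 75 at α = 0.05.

t = (x̄ - μ₀)/(s/√n) = (80.9 - 75)/(8/√16) = 2.95. df = 15, critical t = ±2.131. Reject H₀.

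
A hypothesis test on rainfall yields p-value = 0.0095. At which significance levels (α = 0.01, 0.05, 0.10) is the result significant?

p = 0.0095. Significant at: α = 0.01, 0.05, 0.1.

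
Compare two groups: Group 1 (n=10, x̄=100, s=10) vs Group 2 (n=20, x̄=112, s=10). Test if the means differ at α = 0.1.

Pooled sp = 10.0. t = -3.098, df = 28. Critical t = ±1.701. Reject H₀.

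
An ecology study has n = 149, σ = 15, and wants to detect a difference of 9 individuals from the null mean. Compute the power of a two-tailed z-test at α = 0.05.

SE = σ/√n = 15/√149 = 1.229. Non-centrality λ = d/SE = 9/1.229 = 7.324. Power ≈ Φ(λ - z_{α/2}) = Φ(7.324 - 1.96) = Φ(5.364) = 1.0.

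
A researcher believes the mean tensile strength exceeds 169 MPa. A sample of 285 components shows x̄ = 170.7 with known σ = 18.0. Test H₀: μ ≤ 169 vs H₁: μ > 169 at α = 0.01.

z = 1.594. Critical value: 2.33. Fail to reject H₀.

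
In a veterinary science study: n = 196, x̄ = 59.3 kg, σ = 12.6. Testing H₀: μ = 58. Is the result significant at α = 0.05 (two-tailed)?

z = (59.3 - 58)/(12.6/√196) = 1.444. Since |z| ≤ 1.96, not significant at α = 0.05.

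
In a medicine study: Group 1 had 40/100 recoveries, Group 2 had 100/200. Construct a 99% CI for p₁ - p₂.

p̂₁ = 0.4, p̂₂ = 0.5. Difference = -0.1. CI = (-0.256, 0.056)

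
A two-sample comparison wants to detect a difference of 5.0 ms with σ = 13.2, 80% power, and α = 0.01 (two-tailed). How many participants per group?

n per group = 2(z_α/2 + z_β)²σ²/d² = 2×(2.576 + 0.84)²×13.2²/5.0² = 162.7 → n = 163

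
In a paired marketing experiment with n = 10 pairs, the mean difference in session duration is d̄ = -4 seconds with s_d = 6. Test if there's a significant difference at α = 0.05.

t = d̄/(s_d/√n) = -4/(6/√10) = -2.108. df = 9, critical t = ±2.262. Fail to reject H₀.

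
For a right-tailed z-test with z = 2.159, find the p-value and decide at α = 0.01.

p = P(Z > 2.159) = 1 - Φ(2.159) ≈ 0.0154. Since p ≥ 0.01, fail to reject H₀ (not significant) at α = 0.01.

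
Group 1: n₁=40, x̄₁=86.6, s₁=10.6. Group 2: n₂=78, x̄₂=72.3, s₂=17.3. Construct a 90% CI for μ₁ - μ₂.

Difference = 14.3. SE = √(10.6²/40 + 17.3²/78) = 2.578. CI = (10.06, 18.54)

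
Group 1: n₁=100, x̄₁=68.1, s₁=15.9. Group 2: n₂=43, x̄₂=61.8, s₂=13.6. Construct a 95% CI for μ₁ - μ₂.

Difference = 6.3. SE = √(15.9²/100 + 13.6²/43) = 2.613. CI = (1.18, 11.42)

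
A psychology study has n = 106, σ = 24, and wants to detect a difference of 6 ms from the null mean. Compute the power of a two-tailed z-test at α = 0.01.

SE = σ/√n = 24/√106 = 2.331. Non-centrality λ = d/SE = 6/2.331 = 2.574. Power ≈ Φ(λ - z_{α/2}) = Φ(2.574 - 2.576) = Φ(-0.002) = 0.499.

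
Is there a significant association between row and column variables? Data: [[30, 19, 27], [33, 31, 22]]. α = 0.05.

χ² = 2.927. df = 2, critical = 5.991. Fail to reject H₀. No evidence of dependence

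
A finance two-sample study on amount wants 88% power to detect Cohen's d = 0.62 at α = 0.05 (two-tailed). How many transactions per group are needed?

z_{α/2} = 1.96, z_β = Φ⁻¹(0.88) = 1.175. For medium effect (d = 0.62): n per group = 2(z_{α/2} + z_β)²/d² = 2(1.96 + 1.175)²/0.62² = 51.1 → 52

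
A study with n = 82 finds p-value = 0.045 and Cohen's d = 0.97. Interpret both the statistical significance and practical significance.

Statistically significant (p = 0.045 < 0.05). Cohen's d = 0.97 indicates a large effect size. Both statistical and practical significance should be considered.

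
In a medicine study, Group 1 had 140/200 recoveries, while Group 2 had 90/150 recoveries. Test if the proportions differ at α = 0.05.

p̂₁ = 0.7, p̂₂ = 0.6, pooled p̂ = 0.657. z = 1.95. Critical: ±1.96. Fail to reject H₀.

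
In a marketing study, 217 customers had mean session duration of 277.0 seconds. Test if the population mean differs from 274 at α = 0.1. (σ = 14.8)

z = (x̄ - μ₀)/(σ/√n) = (277.0 - 274)/(14.8/√217) = 2.986. Critical value: ±1.645. Since |2.986| > 1.645, Reject H₀.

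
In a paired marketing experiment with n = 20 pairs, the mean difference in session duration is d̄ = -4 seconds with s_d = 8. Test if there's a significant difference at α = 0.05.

t = d̄/(s_d/√n) = -4/(8/√20) = -2.236. df = 19, critical t = ±2.093. Reject H₀.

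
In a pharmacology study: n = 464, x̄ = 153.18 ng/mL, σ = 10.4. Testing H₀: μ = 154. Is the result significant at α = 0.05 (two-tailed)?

z = (153.18 - 154)/(10.4/√464) = -1.698. Since |z| ≤ 1.96, not significant at α = 0.05.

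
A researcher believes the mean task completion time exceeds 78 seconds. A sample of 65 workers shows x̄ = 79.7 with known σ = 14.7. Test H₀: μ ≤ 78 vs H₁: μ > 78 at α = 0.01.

z = 0.932. Critical value: 2.33. Fail to reject H₀.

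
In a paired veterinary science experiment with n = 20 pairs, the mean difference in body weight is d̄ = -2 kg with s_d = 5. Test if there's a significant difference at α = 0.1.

t = d̄/(s_d/√n) = -2/(5/√20) = -1.789. df = 19, critical t = ±1.729. Reject H₀.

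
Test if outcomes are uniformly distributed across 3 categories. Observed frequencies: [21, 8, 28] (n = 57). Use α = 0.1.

Expected = 19 each. χ² = Σ(O-E)²/E = 10.842. df = 2, critical value = 4.605. Reject H₀.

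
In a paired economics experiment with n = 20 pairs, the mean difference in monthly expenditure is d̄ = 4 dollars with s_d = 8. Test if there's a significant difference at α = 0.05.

t = d̄/(s_d/√n) = 4/(8/√20) = 2.236. df = 19, critical t = ±2.093. Reject H₀.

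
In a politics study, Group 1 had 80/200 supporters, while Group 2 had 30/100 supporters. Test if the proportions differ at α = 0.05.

p̂₁ = 0.4, p̂₂ = 0.3, pooled p̂ = 0.367. z = 1.694. Critical: ±1.96. Fail to reject H₀.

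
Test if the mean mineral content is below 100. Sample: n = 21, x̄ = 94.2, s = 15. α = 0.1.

t = (94.2 - 100)/(15/√21) = -1.772, df = 20. Critical t = -1.325. Reject H₀.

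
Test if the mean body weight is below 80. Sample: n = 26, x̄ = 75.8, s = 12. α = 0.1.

t = (75.8 - 80)/(12/√26) = -1.785, df = 25. Critical t = -1.316. Reject H₀.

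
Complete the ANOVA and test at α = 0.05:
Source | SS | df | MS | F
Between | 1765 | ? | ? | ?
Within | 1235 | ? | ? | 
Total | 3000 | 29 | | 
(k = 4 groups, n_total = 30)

df_between = 3, df_within = 26. MS_between = 588.33, MS_within = 47.5. F = 12.386, F_crit ≈ 2.975. Reject H₀.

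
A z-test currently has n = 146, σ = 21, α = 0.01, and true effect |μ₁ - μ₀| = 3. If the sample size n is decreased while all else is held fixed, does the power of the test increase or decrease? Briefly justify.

Power decreases: a smaller n inflates the standard error σ/√n, pulling the sampling distribution under H₁ back toward the critical value.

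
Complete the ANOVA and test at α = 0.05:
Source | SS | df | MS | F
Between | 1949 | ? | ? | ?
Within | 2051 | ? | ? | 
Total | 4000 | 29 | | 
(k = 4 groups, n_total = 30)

df_between = 3, df_within = 26. MS_between = 649.67, MS_within = 78.88. F = 8.236, F_crit ≈ 2.975. Reject H₀.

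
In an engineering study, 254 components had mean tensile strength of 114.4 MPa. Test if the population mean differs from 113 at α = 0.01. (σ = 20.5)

z = (x̄ - μ₀)/(σ/√n) = (114.4 - 113)/(20.5/√254) = 1.088. Critical value: ±2.576. Since |1.088| ≤ 2.576, Fail to reject H₀.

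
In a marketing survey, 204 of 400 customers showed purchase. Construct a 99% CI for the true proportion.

p̂ = 0.51. CI = p̂ ± z*√(p̂(1-p̂)/n) = (0.446, 0.574)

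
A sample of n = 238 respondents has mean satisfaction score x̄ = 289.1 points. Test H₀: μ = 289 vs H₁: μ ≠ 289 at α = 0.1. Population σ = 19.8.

z = (x̄ - μ₀)/(σ/√n) = (289.1 - 289)/(19.8/√238) = 0.078. Critical value: ±1.645. Since |0.078| ≤ 1.645, Fail to reject H₀.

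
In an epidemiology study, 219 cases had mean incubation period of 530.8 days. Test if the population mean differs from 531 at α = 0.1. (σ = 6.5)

z = (x̄ - μ₀)/(σ/√n) = (530.8 - 531)/(6.5/√219) = -0.455. Critical value: ±1.645. Since |-0.455| ≤ 1.645, Fail to reject H₀.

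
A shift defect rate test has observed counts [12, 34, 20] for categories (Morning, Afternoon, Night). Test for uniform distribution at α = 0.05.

Expected = 22 each. χ² = Σ(O-E)²/E = 11.273. df = 2, critical value = 5.991. Reject H₀.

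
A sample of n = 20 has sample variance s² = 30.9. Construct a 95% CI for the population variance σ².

df = 19. χ²_{0.025} = 32.852, χ²_{0.975} = 8.907. CI for σ² = ((n-1)s²/χ²_{α/2}, (n-1)s²/χ²_{1-α/2}) = (19·30.9/32.852, 19·30.9/8.907) = (17.87, 65.91)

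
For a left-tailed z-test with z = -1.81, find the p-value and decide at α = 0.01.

p = P(Z < -1.81) = Φ(-1.81) ≈ 0.0351. Since p ≥ 0.01, fail to reject H₀ (not significant) at α = 0.01.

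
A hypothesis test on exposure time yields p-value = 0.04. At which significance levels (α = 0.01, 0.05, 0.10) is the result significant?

p = 0.04. Significant at: α = 0.05, 0.1.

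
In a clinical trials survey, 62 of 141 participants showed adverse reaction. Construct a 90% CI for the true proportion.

p̂ = 0.44. CI = p̂ ± z*√(p̂(1-p̂)/n) = (0.371, 0.508)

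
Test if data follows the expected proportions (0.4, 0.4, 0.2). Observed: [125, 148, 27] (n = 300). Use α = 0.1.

Expected: [120.0, 120.0, 60.0]. χ² = 24.892. df = 2, critical = 4.605. Reject H₀.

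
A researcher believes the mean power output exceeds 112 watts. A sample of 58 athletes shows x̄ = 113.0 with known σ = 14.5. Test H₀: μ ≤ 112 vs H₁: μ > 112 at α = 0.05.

z = 0.525. Critical value: 1.645. Fail to reject H₀.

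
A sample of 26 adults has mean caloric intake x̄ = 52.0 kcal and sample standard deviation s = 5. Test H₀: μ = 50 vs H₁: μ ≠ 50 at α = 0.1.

t = (x̄ - μ₀)/(s/√n) = (52.0 - 50)/(5/√26) = 2.04. df = 25, critical t = ±1.708. Reject H₀.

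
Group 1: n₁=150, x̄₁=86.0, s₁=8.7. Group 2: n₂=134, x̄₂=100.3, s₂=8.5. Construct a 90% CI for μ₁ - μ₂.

Difference = -14.3. SE = √(8.7²/150 + 8.5²/134) = 1.022. CI = (-15.98, -12.62)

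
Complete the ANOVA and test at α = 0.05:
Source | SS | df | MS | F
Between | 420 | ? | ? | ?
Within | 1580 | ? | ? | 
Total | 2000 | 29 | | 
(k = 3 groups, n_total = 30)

df_between = 2, df_within = 27. MS_between = 210.0, MS_within = 58.52. F = 3.589, F_crit ≈ 3.354. Reject H₀.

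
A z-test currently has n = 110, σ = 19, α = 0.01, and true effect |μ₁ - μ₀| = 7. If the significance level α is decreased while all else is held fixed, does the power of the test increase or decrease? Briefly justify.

Power decreases: a smaller α raises the critical value, so less of the H₁ sampling distribution falls in the rejection region.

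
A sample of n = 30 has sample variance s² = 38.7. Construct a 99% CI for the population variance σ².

df = 29. χ²_{0.005} = 52.336, χ²_{0.995} = 13.121. CI for σ² = ((n-1)s²/χ²_{α/2}, (n-1)s²/χ²_{1-α/2}) = (29·38.7/52.336, 29·38.7/13.121) = (21.44, 85.53)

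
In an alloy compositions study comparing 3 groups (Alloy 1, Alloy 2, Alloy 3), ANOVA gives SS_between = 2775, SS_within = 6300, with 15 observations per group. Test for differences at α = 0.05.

df_between = 2, df_within = 42. F = MS_between/MS_within = 1387.5/150.0 = 9.25. F_crit ≈ 3.22. Reject H₀. At least one mean differs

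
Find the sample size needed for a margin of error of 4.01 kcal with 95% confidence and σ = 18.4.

n = (z*σ/E)² = (1.96×18.4/4.01)² = 80.9 → n = 81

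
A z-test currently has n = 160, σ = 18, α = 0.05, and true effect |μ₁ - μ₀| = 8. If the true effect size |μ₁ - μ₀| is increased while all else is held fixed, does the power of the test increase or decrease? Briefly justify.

Power increases: a larger true effect increases the non-centrality λ = |μ₁ - μ₀|/(σ/√n).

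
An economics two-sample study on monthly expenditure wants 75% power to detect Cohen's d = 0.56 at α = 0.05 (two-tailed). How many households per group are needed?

z_{α/2} = 1.96, z_β = Φ⁻¹(0.75) = 0.674. For medium effect (d = 0.56): n per group = 2(z_{α/2} + z_β)²/d² = 2(1.96 + 0.674)²/0.56² = 44.2 → 45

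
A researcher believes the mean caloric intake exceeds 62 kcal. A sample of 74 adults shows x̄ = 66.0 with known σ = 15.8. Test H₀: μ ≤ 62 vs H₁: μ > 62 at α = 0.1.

z = 2.178. Critical value: 1.28. Reject H₀.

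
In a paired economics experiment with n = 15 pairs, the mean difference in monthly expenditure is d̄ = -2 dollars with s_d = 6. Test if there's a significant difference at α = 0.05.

t = d̄/(s_d/√n) = -2/(6/√15) = -1.291. df = 14, critical t = ±2.145. Fail to reject H₀.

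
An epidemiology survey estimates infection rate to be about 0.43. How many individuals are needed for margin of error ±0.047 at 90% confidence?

n = z²p(1-p)/E² = 1.645²×0.43×0.57/0.047² = 300.2 → n = 301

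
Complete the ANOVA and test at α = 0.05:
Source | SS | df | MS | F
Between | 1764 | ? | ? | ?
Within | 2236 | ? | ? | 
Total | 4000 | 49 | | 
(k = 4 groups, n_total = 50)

df_between = 3, df_within = 46. MS_between = 588.0, MS_within = 48.61. F = 12.097, F_crit ≈ 2.807. Reject H₀.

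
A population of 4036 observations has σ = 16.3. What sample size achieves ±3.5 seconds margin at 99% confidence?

Without FPC: n₀ = (2.576×16.3/3.5)² = 143.923. With FPC: n = n₀N/(n₀+N-1) = 139.001 → n = 140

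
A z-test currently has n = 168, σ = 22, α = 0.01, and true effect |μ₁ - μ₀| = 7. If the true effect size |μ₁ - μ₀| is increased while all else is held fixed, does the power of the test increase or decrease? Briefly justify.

Power increases: a larger true effect increases the non-centrality λ = |μ₁ - μ₀|/(σ/√n).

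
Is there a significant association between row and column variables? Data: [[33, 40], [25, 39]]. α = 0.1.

χ² = 0.527. df = 1, critical = 2.706. Fail to reject H₀. No evidence of dependence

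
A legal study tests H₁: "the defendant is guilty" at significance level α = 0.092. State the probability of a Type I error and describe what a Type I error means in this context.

P(Type I error) = α = 0.092. A Type I error is rejecting H₀ when H₀ is actually true (false positive) — here, concluding that the defendant is guilty when in fact this is not the case. Consequence: convicting an innocent person.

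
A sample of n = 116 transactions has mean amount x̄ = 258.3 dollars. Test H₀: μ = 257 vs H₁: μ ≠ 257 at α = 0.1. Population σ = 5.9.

z = (x̄ - μ₀)/(σ/√n) = (258.3 - 257)/(5.9/√116) = 2.373. Critical value: ±1.645. Since |2.373| > 1.645, Reject H₀.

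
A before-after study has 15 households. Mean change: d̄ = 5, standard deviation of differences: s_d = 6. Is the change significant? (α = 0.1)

t = d̄/(s_d/√n) = 5/(6/√15) = 3.227. df = 14, critical t = ±1.761. Reject H₀.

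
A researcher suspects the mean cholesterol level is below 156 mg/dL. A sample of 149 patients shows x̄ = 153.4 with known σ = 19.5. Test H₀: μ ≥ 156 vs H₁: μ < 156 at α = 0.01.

z = -1.628. Critical value: -2.33. Fail to reject H₀.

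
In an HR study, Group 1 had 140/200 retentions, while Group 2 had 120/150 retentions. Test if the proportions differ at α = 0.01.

p̂₁ = 0.7, p̂₂ = 0.8, pooled p̂ = 0.743. z = -2.118. Critical: ±2.576. Fail to reject H₀.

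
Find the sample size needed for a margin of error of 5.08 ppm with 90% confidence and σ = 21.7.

n = (z*σ/E)² = (1.645×21.7/5.08)² = 49.4 → n = 50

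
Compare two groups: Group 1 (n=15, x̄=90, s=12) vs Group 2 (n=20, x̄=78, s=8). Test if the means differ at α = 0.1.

Pooled sp = 9.9. t = 3.55, df = 33. Critical t = ±1.692. Reject H₀.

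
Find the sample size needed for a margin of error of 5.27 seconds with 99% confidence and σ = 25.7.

n = (z*σ/E)² = (2.576×25.7/5.27)² = 157.8 → n = 158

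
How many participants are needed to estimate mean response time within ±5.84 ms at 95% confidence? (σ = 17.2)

n = (z*σ/E)² = (1.96×17.2/5.84)² = 33.3 → n = 34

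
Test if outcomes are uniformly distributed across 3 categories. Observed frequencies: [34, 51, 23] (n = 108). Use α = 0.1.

Expected = 36 each. χ² = Σ(O-E)²/E = 11.056. df = 2, critical value = 4.605. Reject H₀.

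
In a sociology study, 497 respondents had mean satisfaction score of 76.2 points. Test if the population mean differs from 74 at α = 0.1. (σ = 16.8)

z = (x̄ - μ₀)/(σ/√n) = (76.2 - 74)/(16.8/√497) = 2.919. Critical value: ±1.645. Since |2.919| > 1.645, Reject H₀.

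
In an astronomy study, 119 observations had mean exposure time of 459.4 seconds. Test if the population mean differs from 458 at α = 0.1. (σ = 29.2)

z = (x̄ - μ₀)/(σ/√n) = (459.4 - 458)/(29.2/√119) = 0.523. Critical value: ±1.645. Since |0.523| ≤ 1.645, Fail to reject H₀.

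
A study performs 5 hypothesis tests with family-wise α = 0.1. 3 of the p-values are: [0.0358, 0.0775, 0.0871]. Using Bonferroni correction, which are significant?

Bonferroni α = 0.1/5 = 0.02. None of the given p-values are significant.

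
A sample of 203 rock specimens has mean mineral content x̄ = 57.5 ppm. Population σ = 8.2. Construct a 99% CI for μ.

CI = x̄ ± z*(σ/√n) = 57.5 ± 2.576(8.2/√203) = 57.5 ± 1.48 = (56.02, 58.98)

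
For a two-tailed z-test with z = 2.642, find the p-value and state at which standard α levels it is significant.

p = 2·P(Z > |2.642|) = 2·(1 - Φ(2.642)) ≈ 0.0082. Significant at α = 0.1; Significant at α = 0.05; Significant at α = 0.01.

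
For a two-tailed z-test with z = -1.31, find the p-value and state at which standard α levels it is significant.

p = 2·P(Z > |-1.31|) = 2·(1 - Φ(1.31)) ≈ 0.1902. Not significant at any standard level.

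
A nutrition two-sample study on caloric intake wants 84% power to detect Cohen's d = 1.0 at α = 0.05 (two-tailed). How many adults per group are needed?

z_{α/2} = 1.96, z_β = Φ⁻¹(0.84) = 0.994. For large effect (d = 1.0): n per group = 2(z_{α/2} + z_β)²/d² = 2(1.96 + 0.994)²/1.0² = 17.5 → 18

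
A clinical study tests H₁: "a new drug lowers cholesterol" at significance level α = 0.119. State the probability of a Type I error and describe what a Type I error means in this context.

P(Type I error) = α = 0.119. A Type I error is rejecting H₀ when H₀ is actually true (false positive) — here, concluding that a new drug lowers cholesterol when in fact this is not the case. Consequence: approving an ineffective drug — patients take a useless medication and may skip effective alternatives.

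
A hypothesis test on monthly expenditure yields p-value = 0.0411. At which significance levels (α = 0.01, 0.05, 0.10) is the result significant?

p = 0.0411. Significant at: α = 0.05, 0.1.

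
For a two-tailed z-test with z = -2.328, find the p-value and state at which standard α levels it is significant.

p = 2·P(Z > |-2.328|) = 2·(1 - Φ(2.328)) ≈ 0.0199. Significant at α = 0.1; Significant at α = 0.05.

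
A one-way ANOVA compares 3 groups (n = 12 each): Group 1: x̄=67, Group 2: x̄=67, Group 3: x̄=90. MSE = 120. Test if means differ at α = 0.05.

Grand mean = 74.67. SS_between = 4232.0, MS_between = 2116.0. F = 17.633, F_crit ≈ 3.285. Reject H₀.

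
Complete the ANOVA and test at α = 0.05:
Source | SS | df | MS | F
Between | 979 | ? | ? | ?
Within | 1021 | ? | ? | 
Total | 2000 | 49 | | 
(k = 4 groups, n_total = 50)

df_between = 3, df_within = 46. MS_between = 326.33, MS_within = 22.2. F = 14.703, F_crit ≈ 2.807. Reject H₀.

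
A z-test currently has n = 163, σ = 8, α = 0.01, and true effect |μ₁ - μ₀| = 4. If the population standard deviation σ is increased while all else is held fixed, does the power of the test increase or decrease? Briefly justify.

Power decreases: a larger σ inflates the standard error σ/√n, pulling the sampling distribution under H₁ back toward the critical value.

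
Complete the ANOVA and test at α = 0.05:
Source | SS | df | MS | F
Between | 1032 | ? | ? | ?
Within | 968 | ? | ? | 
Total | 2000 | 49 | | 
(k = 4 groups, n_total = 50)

df_between = 3, df_within = 46. MS_between = 344.0, MS_within = 21.04. F = 16.347, F_crit ≈ 2.807. Reject H₀.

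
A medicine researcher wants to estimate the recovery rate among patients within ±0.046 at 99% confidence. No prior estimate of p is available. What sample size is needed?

Conservative approach: use p = 0.5 (maximizes p(1-p) = 0.25). n = z²(0.25)/E² = 2.576²×0.25/0.046² = 784.0 → n = 784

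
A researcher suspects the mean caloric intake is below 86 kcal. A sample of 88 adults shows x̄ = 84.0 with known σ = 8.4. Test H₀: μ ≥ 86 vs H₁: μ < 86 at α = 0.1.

z = -2.234. Critical value: -1.28. Reject H₀.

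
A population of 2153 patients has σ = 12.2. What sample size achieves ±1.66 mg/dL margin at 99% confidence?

Without FPC: n₀ = (2.576×12.2/1.66)² = 358.422. With FPC: n = n₀N/(n₀+N-1) = 307.4 → n = 308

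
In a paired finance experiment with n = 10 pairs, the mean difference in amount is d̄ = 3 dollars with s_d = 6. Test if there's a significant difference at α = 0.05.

t = d̄/(s_d/√n) = 3/(6/√10) = 1.581. df = 9, critical t = ±2.262. Fail to reject H₀.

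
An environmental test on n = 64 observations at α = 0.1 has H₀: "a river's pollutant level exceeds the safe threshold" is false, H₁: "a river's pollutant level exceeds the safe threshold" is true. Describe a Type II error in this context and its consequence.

Type II error: failing to reject H₀ when it is false — concluding that a river's pollutant level exceeds the safe threshold is not supported when in fact it is. Consequence: allowing unsafe pollution to continue.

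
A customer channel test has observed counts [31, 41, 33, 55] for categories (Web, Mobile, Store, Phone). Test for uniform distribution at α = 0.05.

Expected = 40 each. χ² = Σ(O-E)²/E = 8.9. df = 3, critical value = 7.815. Reject H₀.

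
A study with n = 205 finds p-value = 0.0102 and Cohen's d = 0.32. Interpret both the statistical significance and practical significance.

Statistically significant (p = 0.0102 < 0.05). Cohen's d = 0.32 indicates a small effect size. Both statistical and practical significance should be considered.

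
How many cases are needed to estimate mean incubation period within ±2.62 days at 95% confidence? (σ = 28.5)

n = (z*σ/E)² = (1.96×28.5/2.62)² = 454.6 → n = 455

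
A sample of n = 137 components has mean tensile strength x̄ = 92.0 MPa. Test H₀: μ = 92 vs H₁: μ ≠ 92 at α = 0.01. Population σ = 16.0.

z = (x̄ - μ₀)/(σ/√n) = (92.0 - 92)/(16.0/√137) = 0.0. Critical value: ±2.576. Since |0.0| ≤ 2.576, Fail to reject H₀.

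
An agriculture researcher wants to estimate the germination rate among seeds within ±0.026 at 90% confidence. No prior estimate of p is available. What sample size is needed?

Conservative approach: use p = 0.5 (maximizes p(1-p) = 0.25). n = z²(0.25)/E² = 1.645²×0.25/0.026² = 1000.7 → n = 1001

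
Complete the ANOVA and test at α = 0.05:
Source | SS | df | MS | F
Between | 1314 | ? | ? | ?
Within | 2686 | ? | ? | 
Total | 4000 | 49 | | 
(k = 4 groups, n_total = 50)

df_between = 3, df_within = 46. MS_between = 438.0, MS_within = 58.39. F = 7.501, F_crit ≈ 2.807. Reject H₀.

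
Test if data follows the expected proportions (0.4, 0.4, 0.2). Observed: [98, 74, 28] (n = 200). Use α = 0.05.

Expected: [80.0, 80.0, 40.0]. χ² = 8.1. df = 2, critical = 5.991. Reject H₀.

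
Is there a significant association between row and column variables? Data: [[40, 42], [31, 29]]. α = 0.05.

χ² = 0.115. df = 1, critical = 3.841. Fail to reject H₀. No evidence of dependence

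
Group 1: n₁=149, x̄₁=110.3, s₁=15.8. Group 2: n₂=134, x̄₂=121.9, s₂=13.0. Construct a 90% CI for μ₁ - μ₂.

Difference = -11.6. SE = √(15.8²/149 + 13.0²/134) = 1.714. CI = (-14.42, -8.78)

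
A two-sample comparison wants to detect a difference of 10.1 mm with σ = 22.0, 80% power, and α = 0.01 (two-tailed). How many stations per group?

n per group = 2(z_α/2 + z_β)²σ²/d² = 2×(2.576 + 0.84)²×22.0²/10.1² = 110.7 → n = 111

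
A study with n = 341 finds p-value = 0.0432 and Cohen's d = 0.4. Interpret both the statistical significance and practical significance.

Statistically significant (p = 0.0432 < 0.05). Cohen's d = 0.4 indicates a small effect size. Both statistical and practical significance should be considered.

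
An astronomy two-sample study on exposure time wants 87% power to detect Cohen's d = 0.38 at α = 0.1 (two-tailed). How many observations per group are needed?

z_{α/2} = 1.645, z_β = Φ⁻¹(0.87) = 1.126. For small effect (d = 0.38): n per group = 2(z_{α/2} + z_β)²/d² = 2(1.645 + 1.126)²/0.38² = 106.3 → 107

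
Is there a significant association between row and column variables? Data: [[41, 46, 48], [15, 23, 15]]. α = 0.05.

χ² = 1.553. df = 2, critical = 5.991. Fail to reject H₀. No evidence of dependence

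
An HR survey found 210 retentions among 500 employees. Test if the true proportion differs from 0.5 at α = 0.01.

p̂ = 0.42, p₀ = 0.5. z = (p̂ - p₀)/√(p₀(1-p₀)/n) = -3.578. Critical: ±2.576. Reject H₀.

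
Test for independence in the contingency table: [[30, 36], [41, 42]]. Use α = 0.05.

χ² = 0.229. df = 1, critical = 3.841. Fail to reject H₀. No evidence of dependence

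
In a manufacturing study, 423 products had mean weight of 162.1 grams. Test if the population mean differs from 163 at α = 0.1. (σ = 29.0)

z = (x̄ - μ₀)/(σ/√n) = (162.1 - 163)/(29.0/√423) = -0.638. Critical value: ±1.645. Since |-0.638| ≤ 1.645, Fail to reject H₀.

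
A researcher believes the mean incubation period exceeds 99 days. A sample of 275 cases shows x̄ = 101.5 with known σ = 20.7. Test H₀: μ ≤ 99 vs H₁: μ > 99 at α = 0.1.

z = 2.003. Critical value: 1.28. Reject H₀.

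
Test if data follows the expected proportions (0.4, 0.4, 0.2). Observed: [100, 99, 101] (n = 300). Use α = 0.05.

Expected: [120.0, 120.0, 60.0]. χ² = 35.025. df = 2, critical = 5.991. Reject H₀.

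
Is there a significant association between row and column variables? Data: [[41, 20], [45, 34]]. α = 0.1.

χ² = 1.527. df = 1, critical = 2.706. Fail to reject H₀. No evidence of dependence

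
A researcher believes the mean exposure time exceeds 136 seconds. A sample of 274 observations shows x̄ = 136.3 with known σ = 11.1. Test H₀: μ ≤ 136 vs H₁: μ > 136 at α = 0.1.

z = 0.447. Critical value: 1.28. Fail to reject H₀.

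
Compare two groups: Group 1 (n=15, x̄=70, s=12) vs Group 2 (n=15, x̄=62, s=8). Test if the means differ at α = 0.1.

Pooled sp = 10.2. t = 2.148, df = 28. Critical t = ±1.701. Reject H₀.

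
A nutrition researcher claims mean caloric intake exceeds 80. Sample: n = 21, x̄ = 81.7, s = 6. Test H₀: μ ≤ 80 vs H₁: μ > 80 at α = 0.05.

t = (81.7 - 80)/(6/√21) = 1.298, df = 20. Critical t = 1.725. Fail to reject H₀.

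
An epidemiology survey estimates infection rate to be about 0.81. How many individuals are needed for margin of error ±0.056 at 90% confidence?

n = z²p(1-p)/E² = 1.645²×0.81×0.19/0.056² = 132.8 → n = 133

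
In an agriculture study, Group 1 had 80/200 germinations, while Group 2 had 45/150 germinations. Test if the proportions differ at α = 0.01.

p̂₁ = 0.4, p̂₂ = 0.3, pooled p̂ = 0.357. z = 1.932. Critical: ±2.576. Fail to reject H₀.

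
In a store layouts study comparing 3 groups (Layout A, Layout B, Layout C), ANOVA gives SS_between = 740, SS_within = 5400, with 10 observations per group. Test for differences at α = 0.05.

df_between = 2, df_within = 27. F = MS_between/MS_within = 370.0/200.0 = 1.85. F_crit ≈ 3.354. Fail to reject H₀.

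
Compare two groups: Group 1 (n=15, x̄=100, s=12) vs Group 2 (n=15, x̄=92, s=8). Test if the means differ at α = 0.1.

Pooled sp = 10.2. t = 2.148, df = 28. Critical t = ±1.701. Reject H₀.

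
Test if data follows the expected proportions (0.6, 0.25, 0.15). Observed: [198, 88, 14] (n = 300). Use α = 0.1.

Expected: [180.0, 75.0, 45.0]. χ² = 25.409. df = 2, critical = 4.605. Reject H₀.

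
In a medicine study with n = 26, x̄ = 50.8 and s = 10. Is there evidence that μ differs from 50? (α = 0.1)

t = (x̄ - μ₀)/(s/√n) = (50.8 - 50)/(10/√26) = 0.408. df = 25, critical t = ±1.708. Fail to reject H₀.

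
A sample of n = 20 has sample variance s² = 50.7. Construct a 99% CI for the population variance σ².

df = 19. χ²_{0.005} = 38.582, χ²_{0.995} = 6.844. CI for σ² = ((n-1)s²/χ²_{α/2}, (n-1)s²/χ²_{1-α/2}) = (19·50.7/38.582, 19·50.7/6.844) = (24.97, 140.75)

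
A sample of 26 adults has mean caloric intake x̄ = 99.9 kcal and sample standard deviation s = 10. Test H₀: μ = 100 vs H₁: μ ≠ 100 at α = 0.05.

t = (x̄ - μ₀)/(s/√n) = (99.9 - 100)/(10/√26) = -0.051. df = 25, critical t = ±2.06. Fail to reject H₀.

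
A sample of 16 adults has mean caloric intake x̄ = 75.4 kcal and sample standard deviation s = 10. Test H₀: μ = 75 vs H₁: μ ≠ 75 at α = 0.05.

t = (x̄ - μ₀)/(s/√n) = (75.4 - 75)/(10/√16) = 0.16. df = 15, critical t = ±2.131. Fail to reject H₀.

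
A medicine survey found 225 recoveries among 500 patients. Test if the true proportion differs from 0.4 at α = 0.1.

p̂ = 0.45, p₀ = 0.4. z = (p̂ - p₀)/√(p₀(1-p₀)/n) = 2.282. Critical: ±1.645. Reject H₀.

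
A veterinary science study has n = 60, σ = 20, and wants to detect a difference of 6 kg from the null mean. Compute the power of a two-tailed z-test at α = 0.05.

SE = σ/√n = 20/√60 = 2.582. Non-centrality λ = d/SE = 6/2.582 = 2.324. Power ≈ Φ(λ - z_{α/2}) = Φ(2.324 - 1.96) = Φ(0.364) = 0.642.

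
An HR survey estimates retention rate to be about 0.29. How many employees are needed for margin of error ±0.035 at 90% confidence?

n = z²p(1-p)/E² = 1.645²×0.29×0.71/0.035² = 454.8 → n = 455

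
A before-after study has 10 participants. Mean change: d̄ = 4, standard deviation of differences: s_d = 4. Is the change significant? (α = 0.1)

t = d̄/(s_d/√n) = 4/(4/√10) = 3.162. df = 9, critical t = ±1.833. Reject H₀.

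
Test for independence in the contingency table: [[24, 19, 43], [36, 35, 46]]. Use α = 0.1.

χ² = 2.568. df = 2, critical = 4.605. Fail to reject H₀. No evidence of dependence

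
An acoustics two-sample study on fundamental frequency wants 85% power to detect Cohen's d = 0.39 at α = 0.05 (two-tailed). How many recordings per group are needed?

z_{α/2} = 1.96, z_β = Φ⁻¹(0.85) = 1.036. For small effect (d = 0.39): n per group = 2(z_{α/2} + z_β)²/d² = 2(1.96 + 1.036)²/0.39² = 118.03 → 119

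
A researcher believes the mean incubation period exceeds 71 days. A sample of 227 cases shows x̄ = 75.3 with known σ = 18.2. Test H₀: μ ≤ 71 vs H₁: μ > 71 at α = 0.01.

z = 3.56. Critical value: 2.33. Reject H₀.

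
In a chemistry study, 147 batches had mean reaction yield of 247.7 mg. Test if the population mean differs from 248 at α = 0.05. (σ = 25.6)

z = (x̄ - μ₀)/(σ/√n) = (247.7 - 248)/(25.6/√147) = -0.142. Critical value: ±1.96. Since |-0.142| ≤ 1.96, Fail to reject H₀.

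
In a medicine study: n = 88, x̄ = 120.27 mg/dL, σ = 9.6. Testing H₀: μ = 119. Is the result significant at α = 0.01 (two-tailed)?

z = (120.27 - 119)/(9.6/√88) = 1.241. Since |z| ≤ 2.576, not significant at α = 0.01.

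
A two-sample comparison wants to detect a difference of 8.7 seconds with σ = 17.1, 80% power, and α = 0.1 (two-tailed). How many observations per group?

n per group = 2(z_α/2 + z_β)²σ²/d² = 2×(1.645 + 0.84)²×17.1²/8.7² = 47.7 → n = 48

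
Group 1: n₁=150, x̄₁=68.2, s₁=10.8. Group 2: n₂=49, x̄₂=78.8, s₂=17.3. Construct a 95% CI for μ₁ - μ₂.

Difference = -10.6. SE = √(10.8²/150 + 17.3²/49) = 2.624. CI = (-15.74, -5.46)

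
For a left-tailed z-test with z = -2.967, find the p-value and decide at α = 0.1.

p = P(Z < -2.967) = Φ(-2.967) ≈ 0.0015. Since p < 0.1, reject H₀ (significant) at α = 0.1.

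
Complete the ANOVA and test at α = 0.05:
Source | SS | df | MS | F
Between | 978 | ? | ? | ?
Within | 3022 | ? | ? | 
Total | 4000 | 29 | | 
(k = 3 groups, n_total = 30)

df_between = 2, df_within = 27. MS_between = 489.0, MS_within = 111.93. F = 4.369, F_crit ≈ 3.354. Reject H₀.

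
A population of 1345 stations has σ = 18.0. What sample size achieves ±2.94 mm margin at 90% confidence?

Without FPC: n₀ = (1.645×18.0/2.94)² = 101.434. With FPC: n = n₀N/(n₀+N-1) = 94.4 → n = 95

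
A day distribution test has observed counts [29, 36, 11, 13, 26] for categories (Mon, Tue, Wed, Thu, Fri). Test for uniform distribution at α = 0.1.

Expected = 23 each. χ² = Σ(O-E)²/E = 19.913. df = 4, critical value = 7.779. Reject H₀.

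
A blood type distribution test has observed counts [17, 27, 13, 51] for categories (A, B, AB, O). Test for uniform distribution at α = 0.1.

Expected = 27 each. χ² = Σ(O-E)²/E = 32.296. df = 3, critical value = 6.251. Reject H₀.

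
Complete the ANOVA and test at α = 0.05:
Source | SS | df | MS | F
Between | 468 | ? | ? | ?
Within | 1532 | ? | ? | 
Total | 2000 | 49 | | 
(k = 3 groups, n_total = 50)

df_between = 2, df_within = 47. MS_between = 234.0, MS_within = 32.6. F = 7.179, F_crit ≈ 3.195. Reject H₀.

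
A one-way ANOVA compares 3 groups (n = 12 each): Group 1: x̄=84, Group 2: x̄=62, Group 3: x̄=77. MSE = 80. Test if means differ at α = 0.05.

Grand mean = 74.33. SS_between = 3032.0, MS_between = 1516.0. F = 18.95, F_crit ≈ 3.285. Reject H₀.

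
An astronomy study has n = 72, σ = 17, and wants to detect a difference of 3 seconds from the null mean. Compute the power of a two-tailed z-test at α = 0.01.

SE = σ/√n = 17/√72 = 2.003. Non-centrality λ = d/SE = 3/2.003 = 1.497. Power ≈ Φ(λ - z_{α/2}) = Φ(1.497 - 2.576) = Φ(-1.079) = 0.14.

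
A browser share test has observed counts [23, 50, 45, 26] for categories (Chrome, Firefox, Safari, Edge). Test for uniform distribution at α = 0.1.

Expected = 36 each. χ² = Σ(O-E)²/E = 15.167. df = 3, critical value = 6.251. Reject H₀.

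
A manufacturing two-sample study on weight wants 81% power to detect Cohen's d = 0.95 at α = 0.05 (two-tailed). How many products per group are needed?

z_{α/2} = 1.96, z_β = Φ⁻¹(0.81) = 0.878. For large effect (d = 0.95): n per group = 2(z_{α/2} + z_β)²/d² = 2(1.96 + 0.878)²/0.95² = 17.8 → 18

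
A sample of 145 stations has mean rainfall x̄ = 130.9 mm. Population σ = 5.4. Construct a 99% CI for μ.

CI = x̄ ± z*(σ/√n) = 130.9 ± 2.576(5.4/√145) = 130.9 ± 1.16 = (129.74, 132.06)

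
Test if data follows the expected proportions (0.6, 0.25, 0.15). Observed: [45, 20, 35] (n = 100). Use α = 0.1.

Expected: [60.0, 25.0, 15.0]. χ² = 31.417. df = 2, critical = 4.605. Reject H₀.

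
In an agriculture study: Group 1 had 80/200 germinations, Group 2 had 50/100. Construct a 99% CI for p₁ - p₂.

p̂₁ = 0.4, p̂₂ = 0.5. Difference = -0.1. CI = (-0.257, 0.057)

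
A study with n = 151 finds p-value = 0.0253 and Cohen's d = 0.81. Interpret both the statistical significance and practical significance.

Statistically significant (p = 0.0253 < 0.05). Cohen's d = 0.81 indicates a large effect size. Both statistical and practical significance should be considered.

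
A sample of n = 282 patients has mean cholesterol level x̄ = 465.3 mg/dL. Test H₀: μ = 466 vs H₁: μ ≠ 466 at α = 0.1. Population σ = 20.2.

z = (x̄ - μ₀)/(σ/√n) = (465.3 - 466)/(20.2/√282) = -0.582. Critical value: ±1.645. Since |-0.582| ≤ 1.645, Fail to reject H₀.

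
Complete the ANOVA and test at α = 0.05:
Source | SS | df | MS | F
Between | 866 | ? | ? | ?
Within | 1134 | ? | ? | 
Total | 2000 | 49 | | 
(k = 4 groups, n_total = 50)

df_between = 3, df_within = 46. MS_between = 288.67, MS_within = 24.65. F = 11.71, F_crit ≈ 2.807. Reject H₀.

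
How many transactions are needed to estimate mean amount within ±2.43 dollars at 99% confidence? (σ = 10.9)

n = (z*σ/E)² = (2.576×10.9/2.43)² = 133.5 → n = 134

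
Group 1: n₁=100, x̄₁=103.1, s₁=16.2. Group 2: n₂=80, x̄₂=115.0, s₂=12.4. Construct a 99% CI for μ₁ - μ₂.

Difference = -11.9. SE = √(16.2²/100 + 12.4²/80) = 2.132. CI = (-17.39, -6.41)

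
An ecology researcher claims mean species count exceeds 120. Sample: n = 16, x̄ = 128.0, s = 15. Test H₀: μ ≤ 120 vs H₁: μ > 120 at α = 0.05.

t = (128.0 - 120)/(15/√16) = 2.133, df = 15. Critical t = 1.753. Reject H₀.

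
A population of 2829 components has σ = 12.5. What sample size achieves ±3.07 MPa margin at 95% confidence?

Without FPC: n₀ = (1.96×12.5/3.07)² = 63.688. With FPC: n = n₀N/(n₀+N-1) = 62.3 → n = 63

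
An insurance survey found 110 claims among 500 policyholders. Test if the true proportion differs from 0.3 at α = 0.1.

p̂ = 0.22, p₀ = 0.3. z = (p̂ - p₀)/√(p₀(1-p₀)/n) = -3.904. Critical: ±1.645. Reject H₀.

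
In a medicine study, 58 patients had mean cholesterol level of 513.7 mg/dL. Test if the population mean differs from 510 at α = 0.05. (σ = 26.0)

z = (x̄ - μ₀)/(σ/√n) = (513.7 - 510)/(26.0/√58) = 1.084. Critical value: ±1.96. Since |1.084| ≤ 1.96, Fail to reject H₀.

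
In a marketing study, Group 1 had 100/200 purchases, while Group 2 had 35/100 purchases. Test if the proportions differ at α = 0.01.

p̂₁ = 0.5, p̂₂ = 0.35, pooled p̂ = 0.45. z = 2.462. Critical: ±2.576. Fail to reject H₀.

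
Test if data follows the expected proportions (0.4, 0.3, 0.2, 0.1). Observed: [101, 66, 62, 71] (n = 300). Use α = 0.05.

Expected: [120.0, 90.0, 60.0, 30.0]. χ² = 65.508. df = 3, critical = 7.815. Reject H₀.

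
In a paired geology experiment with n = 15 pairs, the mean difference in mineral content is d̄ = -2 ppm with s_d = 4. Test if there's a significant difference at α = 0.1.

t = d̄/(s_d/√n) = -2/(4/√15) = -1.936. df = 14, critical t = ±1.761. Reject H₀.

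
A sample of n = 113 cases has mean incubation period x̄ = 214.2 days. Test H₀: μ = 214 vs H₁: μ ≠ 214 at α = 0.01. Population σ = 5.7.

z = (x̄ - μ₀)/(σ/√n) = (214.2 - 214)/(5.7/√113) = 0.373. Critical value: ±2.576. Since |0.373| ≤ 2.576, Fail to reject H₀.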